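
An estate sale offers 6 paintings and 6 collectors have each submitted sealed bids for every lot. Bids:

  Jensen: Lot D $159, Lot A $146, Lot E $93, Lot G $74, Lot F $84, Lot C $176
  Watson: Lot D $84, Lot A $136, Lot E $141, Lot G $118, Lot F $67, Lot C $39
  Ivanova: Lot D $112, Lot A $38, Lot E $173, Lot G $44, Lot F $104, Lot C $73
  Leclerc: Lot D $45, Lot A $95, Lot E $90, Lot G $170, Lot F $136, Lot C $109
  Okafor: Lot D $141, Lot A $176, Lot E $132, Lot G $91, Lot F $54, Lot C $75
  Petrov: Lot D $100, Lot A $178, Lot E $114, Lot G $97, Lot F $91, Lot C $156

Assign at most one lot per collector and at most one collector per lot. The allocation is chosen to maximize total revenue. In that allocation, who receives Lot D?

Okafor receives Lot D.

Optimal: Jensen→Lot C ($176), Watson→Lot G ($118), Ivanova→Lot E ($173), Leclerc→Lot F ($136), Okafor→Lot D ($141), Petrov→Lot A ($178) — total 176+118+173+136+141+178 = $922.
Column-greedy (each lot in turn goes to its best remaining collector) gives $822, worse by 100.
Next-best assignment: Jensen→Lot D, Watson→Lot G, Ivanova→Lot E, Leclerc→Lot F, Okafor→Lot A, Petrov→Lot C = $918.
Okafor's own top lot is Lot A ($176), but forcing Okafor→Lot A and reassigning the rest optimally gives only $918 — worse by 4.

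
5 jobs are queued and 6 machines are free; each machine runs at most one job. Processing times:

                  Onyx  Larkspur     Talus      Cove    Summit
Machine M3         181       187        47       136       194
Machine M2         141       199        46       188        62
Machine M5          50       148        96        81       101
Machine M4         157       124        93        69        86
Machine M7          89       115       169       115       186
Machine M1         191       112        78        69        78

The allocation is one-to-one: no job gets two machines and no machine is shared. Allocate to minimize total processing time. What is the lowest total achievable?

Optimal: Onyx→Machine M5 (50 min), Larkspur→Machine M1 (112 min), Talus→Machine M3 (47 min), Cove→Machine M4 (69 min), Summit→Machine M2 (62 min) — total 50+112+47+69+62 = 340 min.
Column-greedy (each machine in turn goes to its cheapest remaining job) gives 343 min, worse by 3.
Swapping Larkspur↔Talus (Larkspur→Machine M3 187 min, Talus→Machine M1 78 min) adds 106.
Every other assignment is strictly worse.

Min total: 340 min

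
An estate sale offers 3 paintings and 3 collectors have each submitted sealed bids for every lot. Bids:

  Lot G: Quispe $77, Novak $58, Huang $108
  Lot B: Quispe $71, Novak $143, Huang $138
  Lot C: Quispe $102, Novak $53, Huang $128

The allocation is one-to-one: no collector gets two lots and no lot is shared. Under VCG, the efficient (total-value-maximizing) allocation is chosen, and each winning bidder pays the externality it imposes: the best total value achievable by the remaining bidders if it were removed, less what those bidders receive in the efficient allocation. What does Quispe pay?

Efficient allocation: Quispe→Lot C ($102), Novak→Lot B ($143), Huang→Lot G ($108); total welfare W = $353.
Quispe receives Lot C at value $102, so the others get W − 102 = $251.
Without Quispe: best allocation of the remaining 2 bidders over all 3 lots is Novak→Lot B ($143), Huang→Lot C ($128), total $271.
VCG payment = (others' best without Quispe) − (others' welfare with Quispe) = 271 − 251 = $20.

Quispe pays $20.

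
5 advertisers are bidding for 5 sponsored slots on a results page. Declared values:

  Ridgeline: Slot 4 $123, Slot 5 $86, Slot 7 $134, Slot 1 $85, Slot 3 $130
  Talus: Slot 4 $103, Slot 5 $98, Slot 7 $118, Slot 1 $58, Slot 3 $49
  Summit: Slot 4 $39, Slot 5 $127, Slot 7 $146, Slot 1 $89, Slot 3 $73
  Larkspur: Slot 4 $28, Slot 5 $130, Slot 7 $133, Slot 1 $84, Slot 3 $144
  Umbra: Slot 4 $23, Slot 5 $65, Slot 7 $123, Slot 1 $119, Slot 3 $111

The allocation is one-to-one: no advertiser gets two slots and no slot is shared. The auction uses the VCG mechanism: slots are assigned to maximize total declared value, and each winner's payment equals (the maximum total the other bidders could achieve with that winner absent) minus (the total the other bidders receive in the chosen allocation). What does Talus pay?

Talus pays $19.

Efficient allocation: Ridgeline→Slot 4 ($123), Talus→Slot 7 ($118), Summit→Slot 5 ($127), Larkspur→Slot 3 ($144), Umbra→Slot 1 ($119); total welfare W = $631.
Talus receives Slot 7 at value $118, so the others get W − 118 = $513.
Without Talus: best allocation of the remaining 4 bidders over all 5 slots is Ridgeline→Slot 4 ($123), Summit→Slot 7 ($146), Larkspur→Slot 3 ($144), Umbra→Slot 1 ($119), total $532.
VCG payment = (others' best without Talus) − (others' welfare with Talus) = 532 − 513 = $19.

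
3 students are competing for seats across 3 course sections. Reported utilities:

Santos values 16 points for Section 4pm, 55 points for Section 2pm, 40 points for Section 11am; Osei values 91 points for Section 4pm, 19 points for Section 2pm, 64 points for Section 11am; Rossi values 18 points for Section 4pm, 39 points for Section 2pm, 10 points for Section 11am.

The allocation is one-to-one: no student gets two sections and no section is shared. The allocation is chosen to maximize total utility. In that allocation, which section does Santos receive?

Santos receives Section 11am.

This is the linear assignment problem.
Optimal: Santos→Section 11am (40 points), Osei→Section 4pm (91 points), Rossi→Section 2pm (39 points) — total 40+91+39 = 170 points.
Max-entry greedy (repeatedly take the single best remaining cell) gives 156 points, worse by 14.
Checked against all permutations: 170 points is optimal.
Santos's own top section is Section 2pm (55 points), but forcing Santos→Section 2pm and reassigning the rest optimally gives only 156 points — worse by 14.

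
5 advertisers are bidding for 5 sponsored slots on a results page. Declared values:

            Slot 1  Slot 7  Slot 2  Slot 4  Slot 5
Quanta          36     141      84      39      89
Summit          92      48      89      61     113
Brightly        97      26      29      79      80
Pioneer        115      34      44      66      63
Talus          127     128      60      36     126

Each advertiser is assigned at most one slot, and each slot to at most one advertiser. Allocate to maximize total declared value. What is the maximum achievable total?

Maximum total: $550

Optimal: Quanta→Slot 7 ($141), Summit→Slot 2 ($89), Brightly→Slot 4 ($79), Pioneer→Slot 1 ($115), Talus→Slot 5 ($126) — total 141+89+79+115+126 = $550.
Row-greedy (each advertiser in turn takes its best remaining slot) gives $477, worse by 73.
Next-best assignment: Quanta→Slot 7, Summit→Slot 2, Brightly→Slot 1, Pioneer→Slot 4, Talus→Slot 5 = $519.
Swapping Pioneer↔Quanta (Pioneer→Slot 7 $34, Quanta→Slot 1 $36) loses 186.
Every other assignment is strictly worse.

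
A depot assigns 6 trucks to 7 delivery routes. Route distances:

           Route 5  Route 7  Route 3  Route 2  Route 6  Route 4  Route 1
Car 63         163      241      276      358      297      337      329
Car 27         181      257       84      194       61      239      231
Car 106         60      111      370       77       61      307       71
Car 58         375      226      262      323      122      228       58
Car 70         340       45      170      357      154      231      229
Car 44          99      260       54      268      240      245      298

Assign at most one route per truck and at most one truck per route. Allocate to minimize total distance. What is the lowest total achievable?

Minimum total: 458 km

Optimal: Car 63→Route 5 (163 km), Car 27→Route 6 (61 km), Car 106→Route 2 (77 km), Car 58→Route 1 (58 km), Car 70→Route 7 (45 km), Car 44→Route 3 (54 km) — total 163+61+77+58+45+54 = 458 km.
Row-greedy (each truck in turn takes its cheapest remaining route) gives 936 km, worse by 478.
Next-best assignment: Car 63→Route 5, Car 27→Route 2, Car 106→Route 6, Car 58→Route 1, Car 70→Route 7, Car 44→Route 3 = 575 km.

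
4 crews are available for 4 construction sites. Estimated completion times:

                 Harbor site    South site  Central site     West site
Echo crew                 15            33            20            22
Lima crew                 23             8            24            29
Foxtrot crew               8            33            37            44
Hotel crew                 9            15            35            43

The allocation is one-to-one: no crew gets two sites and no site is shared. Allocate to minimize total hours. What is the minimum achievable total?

Min total: 69 hours

This is the linear assignment problem.
Optimal: Echo crew→West site (22 hours), Lima crew→Central site (24 hours), Foxtrot crew→Harbor site (8 hours), Hotel crew→South site (15 hours) — total 22+24+8+15 = 69 hours.
Row-greedy (each crew in turn takes its cheapest remaining site) gives 103 hours, worse by 34.
Swapping Hotel crew↔Foxtrot crew (Hotel crew→Harbor site 9 hours, Foxtrot crew→South site 33 hours) adds 19.
Checked against all permutations: 69 hours is optimal.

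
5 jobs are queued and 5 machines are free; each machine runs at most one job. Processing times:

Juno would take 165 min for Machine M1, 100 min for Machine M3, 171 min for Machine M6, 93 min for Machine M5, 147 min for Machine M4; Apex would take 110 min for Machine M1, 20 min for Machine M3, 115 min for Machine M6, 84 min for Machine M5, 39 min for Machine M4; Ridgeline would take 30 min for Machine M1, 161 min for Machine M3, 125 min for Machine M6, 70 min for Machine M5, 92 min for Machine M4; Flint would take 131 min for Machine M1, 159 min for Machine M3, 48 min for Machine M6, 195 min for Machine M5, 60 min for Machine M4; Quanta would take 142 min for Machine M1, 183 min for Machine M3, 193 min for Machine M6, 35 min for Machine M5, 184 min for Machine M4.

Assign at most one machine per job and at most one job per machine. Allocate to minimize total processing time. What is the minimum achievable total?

Optimal: Juno→Machine M3 (100 min), Apex→Machine M4 (39 min), Ridgeline→Machine M1 (30 min), Flint→Machine M6 (48 min), Quanta→Machine M5 (35 min) — total 100+39+30+48+35 = 252 min.
Min-entry greedy (repeatedly take the single cheapest remaining cell) gives 280 min, worse by 28.
Next-best assignment: Juno→Machine M4, Apex→Machine M3, Ridgeline→Machine M1, Flint→Machine M6, Quanta→Machine M5 = 280 min.
No other one-to-one assignment undercuts 252 min.

Min total: 252 min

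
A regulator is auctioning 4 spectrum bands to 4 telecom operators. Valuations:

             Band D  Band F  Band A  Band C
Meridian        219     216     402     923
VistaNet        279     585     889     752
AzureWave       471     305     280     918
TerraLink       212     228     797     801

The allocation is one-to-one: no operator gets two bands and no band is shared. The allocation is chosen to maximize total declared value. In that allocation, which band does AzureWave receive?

Treat this as an assignment problem: match each operator to one band.
Optimal: Meridian→Band C ($923M), VistaNet→Band F ($585M), AzureWave→Band D ($471M), TerraLink→Band A ($797M) — total 923+585+471+797 = $2776M.
Row-greedy (each operator in turn takes its best remaining band) gives $2511M, worse by 265.
AzureWave's own top band is Band C ($918M), but forcing AzureWave→Band C and reassigning the rest optimally gives only $2519M — worse by 257.

AzureWave receives Band D.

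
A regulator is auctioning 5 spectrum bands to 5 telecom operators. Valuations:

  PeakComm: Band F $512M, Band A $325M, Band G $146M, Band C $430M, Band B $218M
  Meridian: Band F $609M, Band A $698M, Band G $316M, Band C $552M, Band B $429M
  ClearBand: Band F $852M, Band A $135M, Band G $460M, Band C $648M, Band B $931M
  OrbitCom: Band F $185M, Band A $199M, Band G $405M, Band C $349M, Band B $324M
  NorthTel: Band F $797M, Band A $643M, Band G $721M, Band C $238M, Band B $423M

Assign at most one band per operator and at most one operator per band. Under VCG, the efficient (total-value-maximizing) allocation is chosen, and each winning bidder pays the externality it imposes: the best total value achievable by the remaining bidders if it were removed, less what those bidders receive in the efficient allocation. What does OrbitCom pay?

OrbitCom pays $6M.

Efficient allocation: PeakComm→Band C ($430M), Meridian→Band A ($698M), ClearBand→Band B ($931M), OrbitCom→Band G ($405M), NorthTel→Band F ($797M); total welfare W = $3261M.
OrbitCom receives Band G at value $405M, so the others get W − 405 = $2856M.
Without OrbitCom: best allocation of the remaining 4 bidders over all 5 bands is PeakComm→Band F ($512M), Meridian→Band A ($698M), ClearBand→Band B ($931M), NorthTel→Band G ($721M), total $2862M.
VCG payment = (others' best without OrbitCom) − (others' welfare with OrbitCom) = 2862 − 2856 = $6M.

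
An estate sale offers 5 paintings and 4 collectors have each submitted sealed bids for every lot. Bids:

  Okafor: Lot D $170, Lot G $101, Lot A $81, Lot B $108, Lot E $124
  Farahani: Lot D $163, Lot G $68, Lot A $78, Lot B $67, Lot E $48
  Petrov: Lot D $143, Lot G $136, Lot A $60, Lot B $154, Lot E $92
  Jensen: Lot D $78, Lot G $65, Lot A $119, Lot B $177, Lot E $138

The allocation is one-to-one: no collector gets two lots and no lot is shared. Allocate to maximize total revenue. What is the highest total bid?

Max total: $600

Treat this as an assignment problem: match each collector to one lot.
Optimal: Okafor→Lot E ($124), Farahani→Lot D ($163), Petrov→Lot G ($136), Jensen→Lot B ($177) — total 124+163+136+177 = $600.
Max-entry greedy (repeatedly take the single best remaining cell) gives $561, worse by 39.
Checked against all permutations: $600 is optimal.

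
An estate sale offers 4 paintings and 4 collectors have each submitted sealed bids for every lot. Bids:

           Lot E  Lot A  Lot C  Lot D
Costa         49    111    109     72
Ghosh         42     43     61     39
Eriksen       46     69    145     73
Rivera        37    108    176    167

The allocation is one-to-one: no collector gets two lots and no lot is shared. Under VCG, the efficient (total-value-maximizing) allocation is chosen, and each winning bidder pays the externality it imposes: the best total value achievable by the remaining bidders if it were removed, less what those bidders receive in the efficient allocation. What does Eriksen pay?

Efficient allocation: Costa→Lot A ($111), Ghosh→Lot E ($42), Eriksen→Lot C ($145), Rivera→Lot D ($167); total welfare W = $465.
Eriksen receives Lot C at value $145, so the others get W − 145 = $320.
Without Eriksen: best allocation of the remaining 3 bidders over all 4 lots is Costa→Lot A ($111), Ghosh→Lot C ($61), Rivera→Lot D ($167), total $339.
VCG payment = (others' best without Eriksen) − (others' welfare with Eriksen) = 339 − 320 = $19.

Eriksen pays $19.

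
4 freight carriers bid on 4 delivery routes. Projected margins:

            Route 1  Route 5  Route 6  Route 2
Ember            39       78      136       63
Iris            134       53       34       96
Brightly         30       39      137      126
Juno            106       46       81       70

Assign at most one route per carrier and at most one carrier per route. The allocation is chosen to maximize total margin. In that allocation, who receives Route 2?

Optimal: Ember→Route 6 ($136k), Iris→Route 1 ($134k), Brightly→Route 2 ($126k), Juno→Route 5 ($46k) — total 136+134+126+46 = $442k.
Max-entry greedy (repeatedly take the single best remaining cell) gives $419k, worse by 23.
Brightly's own top route is Route 6 ($137k), but forcing Brightly→Route 6 and reassigning the rest optimally gives only $419k — worse by 23.

Brightly receives Route 2.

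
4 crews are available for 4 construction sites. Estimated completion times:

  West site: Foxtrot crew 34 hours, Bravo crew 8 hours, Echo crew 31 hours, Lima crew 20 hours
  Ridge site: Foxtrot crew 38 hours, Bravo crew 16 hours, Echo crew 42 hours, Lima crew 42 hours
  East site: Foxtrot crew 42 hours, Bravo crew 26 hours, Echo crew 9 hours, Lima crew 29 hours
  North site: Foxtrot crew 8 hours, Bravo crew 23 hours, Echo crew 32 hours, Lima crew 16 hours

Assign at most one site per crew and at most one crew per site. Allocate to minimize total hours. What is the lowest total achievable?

Min total: 53 hours

Optimal: Foxtrot crew→North site (8 hours), Bravo crew→Ridge site (16 hours), Echo crew→East site (9 hours), Lima crew→West site (20 hours) — total 8+16+9+20 = 53 hours.
Min-entry greedy (repeatedly take the single cheapest remaining cell) gives 67 hours, worse by 14.
Next-best assignment: Foxtrot crew→North site, Bravo crew→West site, Echo crew→East site, Lima crew→Ridge site = 67 hours.
Swapping Bravo crew↔Lima crew (Bravo crew→West site 8 hours, Lima crew→Ridge site 42 hours) adds 14.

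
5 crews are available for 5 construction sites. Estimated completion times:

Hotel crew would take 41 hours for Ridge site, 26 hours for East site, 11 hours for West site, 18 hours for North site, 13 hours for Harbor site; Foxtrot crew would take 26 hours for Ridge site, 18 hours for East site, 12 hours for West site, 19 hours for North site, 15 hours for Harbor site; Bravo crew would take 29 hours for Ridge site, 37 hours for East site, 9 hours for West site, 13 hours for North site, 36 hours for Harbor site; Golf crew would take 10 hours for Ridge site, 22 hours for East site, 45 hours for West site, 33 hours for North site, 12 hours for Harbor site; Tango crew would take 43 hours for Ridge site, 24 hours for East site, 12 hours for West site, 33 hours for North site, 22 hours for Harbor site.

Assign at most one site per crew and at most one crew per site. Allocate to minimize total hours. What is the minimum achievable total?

Min total: 66 hours

This is the linear assignment problem.
Optimal: Hotel crew→Harbor site (13 hours), Foxtrot crew→East site (18 hours), Bravo crew→North site (13 hours), Golf crew→Ridge site (10 hours), Tango crew→West site (12 hours) — total 13+18+13+10+12 = 66 hours.
Min-entry greedy (repeatedly take the single cheapest remaining cell) gives 83 hours, worse by 17.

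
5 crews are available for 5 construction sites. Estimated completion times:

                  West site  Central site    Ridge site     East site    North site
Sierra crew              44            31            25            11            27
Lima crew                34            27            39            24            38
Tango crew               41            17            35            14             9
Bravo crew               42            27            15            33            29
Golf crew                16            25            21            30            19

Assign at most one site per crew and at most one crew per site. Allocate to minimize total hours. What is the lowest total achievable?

Optimal: Sierra crew→East site (11 hours), Lima crew→Central site (27 hours), Tango crew→North site (9 hours), Bravo crew→Ridge site (15 hours), Golf crew→West site (16 hours) — total 11+27+9+15+16 = 78 hours.
Column-greedy (each site in turn goes to its cheapest remaining crew) gives 97 hours, worse by 19.
Next-best assignment: Sierra crew→East site, Lima crew→West site, Tango crew→North site, Bravo crew→Ridge site, Golf crew→Central site = 94 hours.
Swapping Tango crew↔Lima crew (Tango crew→Central site 17 hours, Lima crew→North site 38 hours) adds 19.
Checked against all permutations: 78 hours is optimal.

Minimum total: 78 hours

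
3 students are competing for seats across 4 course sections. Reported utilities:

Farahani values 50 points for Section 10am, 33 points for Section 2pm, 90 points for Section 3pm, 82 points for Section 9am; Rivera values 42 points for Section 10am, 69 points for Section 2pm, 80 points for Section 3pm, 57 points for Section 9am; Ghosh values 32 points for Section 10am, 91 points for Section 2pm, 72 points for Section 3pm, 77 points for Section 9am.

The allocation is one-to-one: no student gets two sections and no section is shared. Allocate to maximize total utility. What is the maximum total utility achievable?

Optimal: Farahani→Section 9am (82 points), Rivera→Section 3pm (80 points), Ghosh→Section 2pm (91 points) — total 82+80+91 = 253 points.
Row-greedy (each student in turn takes its best remaining section) gives 236 points, worse by 17.
Next-best assignment: Farahani→Section 3pm, Rivera→Section 9am, Ghosh→Section 2pm = 238 points.
Every other assignment is strictly worse.

Maximum total: 253 points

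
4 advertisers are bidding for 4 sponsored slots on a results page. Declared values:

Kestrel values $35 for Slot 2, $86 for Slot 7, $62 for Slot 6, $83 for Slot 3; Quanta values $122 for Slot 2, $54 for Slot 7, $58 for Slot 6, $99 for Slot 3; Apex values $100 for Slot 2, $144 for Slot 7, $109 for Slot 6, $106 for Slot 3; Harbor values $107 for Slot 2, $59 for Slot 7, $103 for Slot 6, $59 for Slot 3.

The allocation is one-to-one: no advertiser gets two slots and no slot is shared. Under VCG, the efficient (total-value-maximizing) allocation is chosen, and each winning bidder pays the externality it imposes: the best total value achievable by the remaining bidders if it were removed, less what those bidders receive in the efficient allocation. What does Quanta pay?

Efficient allocation: Kestrel→Slot 3 ($83), Quanta→Slot 2 ($122), Apex→Slot 7 ($144), Harbor→Slot 6 ($103); total welfare W = $452.
Quanta receives Slot 2 at value $122, so the others get W − 122 = $330.
Without Quanta: best allocation of the remaining 3 bidders over all 4 slots is Kestrel→Slot 3 ($83), Apex→Slot 7 ($144), Harbor→Slot 2 ($107), total $334.
VCG payment = (others' best without Quanta) − (others' welfare with Quanta) = 334 − 330 = $4.

Quanta pays $4.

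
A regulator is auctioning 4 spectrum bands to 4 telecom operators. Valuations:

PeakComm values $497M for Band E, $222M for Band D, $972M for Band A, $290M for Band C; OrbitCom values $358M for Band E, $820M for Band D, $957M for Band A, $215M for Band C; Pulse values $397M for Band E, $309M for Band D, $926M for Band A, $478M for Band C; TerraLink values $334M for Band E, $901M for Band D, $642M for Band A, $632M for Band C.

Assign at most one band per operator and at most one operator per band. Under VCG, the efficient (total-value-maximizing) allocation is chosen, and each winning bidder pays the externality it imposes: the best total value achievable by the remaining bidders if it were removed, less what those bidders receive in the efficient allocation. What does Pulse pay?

Pulse pays $475M.

Efficient allocation: PeakComm→Band E ($497M), OrbitCom→Band D ($820M), Pulse→Band A ($926M), TerraLink→Band C ($632M); total welfare W = $2875M.
Pulse receives Band A at value $926M, so the others get W − 926 = $1949M.
Without Pulse: best allocation of the remaining 3 bidders over all 4 bands is PeakComm→Band A ($972M), OrbitCom→Band D ($820M), TerraLink→Band C ($632M), total $2424M.
VCG payment = (others' best without Pulse) − (others' welfare with Pulse) = 2424 − 1949 = $475M.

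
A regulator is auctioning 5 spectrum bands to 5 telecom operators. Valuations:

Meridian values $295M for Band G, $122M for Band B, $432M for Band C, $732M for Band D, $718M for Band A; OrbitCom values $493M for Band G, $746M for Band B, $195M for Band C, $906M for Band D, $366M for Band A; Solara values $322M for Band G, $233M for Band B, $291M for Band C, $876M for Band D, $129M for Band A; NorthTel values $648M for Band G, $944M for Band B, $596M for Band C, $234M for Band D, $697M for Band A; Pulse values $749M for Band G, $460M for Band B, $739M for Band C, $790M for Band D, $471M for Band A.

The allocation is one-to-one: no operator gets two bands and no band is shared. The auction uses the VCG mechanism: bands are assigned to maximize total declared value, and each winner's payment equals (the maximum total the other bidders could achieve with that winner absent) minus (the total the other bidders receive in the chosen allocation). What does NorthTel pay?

Efficient allocation: Meridian→Band A ($718M), OrbitCom→Band G ($493M), Solara→Band D ($876M), NorthTel→Band B ($944M), Pulse→Band C ($739M); total welfare W = $3770M.
NorthTel receives Band B at value $944M, so the others get W − 944 = $2826M.
Without NorthTel: best allocation of the remaining 4 bidders over all 5 bands is Meridian→Band A ($718M), OrbitCom→Band B ($746M), Solara→Band D ($876M), Pulse→Band G ($749M), total $3089M.
VCG payment = (others' best without NorthTel) − (others' welfare with NorthTel) = 3089 − 2826 = $263M.

NorthTel pays $263M.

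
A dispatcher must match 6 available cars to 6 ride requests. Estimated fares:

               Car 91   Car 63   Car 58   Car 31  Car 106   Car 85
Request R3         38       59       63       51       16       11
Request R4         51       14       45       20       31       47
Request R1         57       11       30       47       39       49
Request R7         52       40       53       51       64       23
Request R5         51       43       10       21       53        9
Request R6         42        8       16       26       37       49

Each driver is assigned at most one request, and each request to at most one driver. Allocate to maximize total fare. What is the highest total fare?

Max total: $317

This is the linear assignment problem.
Optimal: Car 91→Request R4 ($51), Car 63→Request R5 ($43), Car 58→Request R3 ($63), Car 31→Request R1 ($47), Car 106→Request R7 ($64), Car 85→Request R6 ($49) — total 51+43+63+47+64+49 = $317.
Column-greedy (each request in turn goes to its best remaining driver) gives $296, worse by 21.
Swapping Car 31↔Car 58 (Car 31→Request R3 $51, Car 58→Request R1 $30) loses 29.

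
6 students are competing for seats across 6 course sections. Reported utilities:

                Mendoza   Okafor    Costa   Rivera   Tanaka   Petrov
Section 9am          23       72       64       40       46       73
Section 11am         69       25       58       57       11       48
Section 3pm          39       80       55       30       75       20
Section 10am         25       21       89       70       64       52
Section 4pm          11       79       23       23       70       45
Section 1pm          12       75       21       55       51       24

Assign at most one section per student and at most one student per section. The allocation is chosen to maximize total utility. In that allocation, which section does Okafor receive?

Okafor receives Section 4pm.

This is the linear assignment problem.
Optimal: Mendoza→Section 11am (69 points), Okafor→Section 4pm (79 points), Costa→Section 10am (89 points), Rivera→Section 1pm (55 points), Tanaka→Section 3pm (75 points), Petrov→Section 9am (73 points) — total 69+79+89+55+75+73 = 440 points.
Max-entry greedy (repeatedly take the single best remaining cell) gives 436 points, worse by 4.
No other one-to-one assignment exceeds 440 points.
Okafor's own top section is Section 3pm (80 points), but forcing Okafor→Section 3pm and reassigning the rest optimally gives only 436 points — worse by 4.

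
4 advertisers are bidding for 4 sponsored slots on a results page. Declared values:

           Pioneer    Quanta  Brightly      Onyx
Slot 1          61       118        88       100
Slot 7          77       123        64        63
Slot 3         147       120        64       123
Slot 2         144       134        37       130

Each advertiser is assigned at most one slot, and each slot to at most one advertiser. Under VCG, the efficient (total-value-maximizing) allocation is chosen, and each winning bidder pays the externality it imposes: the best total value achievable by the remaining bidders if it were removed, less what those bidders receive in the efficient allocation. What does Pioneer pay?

Pioneer pays $4.

Efficient allocation: Pioneer→Slot 3 ($147), Quanta→Slot 7 ($123), Brightly→Slot 1 ($88), Onyx→Slot 2 ($130); total welfare W = $488.
Pioneer receives Slot 3 at value $147, so the others get W − 147 = $341.
Without Pioneer: best allocation of the remaining 3 bidders over all 4 slots is Quanta→Slot 2 ($134), Brightly→Slot 1 ($88), Onyx→Slot 3 ($123), total $345.
VCG payment = (others' best without Pioneer) − (others' welfare with Pioneer) = 345 − 341 = $4.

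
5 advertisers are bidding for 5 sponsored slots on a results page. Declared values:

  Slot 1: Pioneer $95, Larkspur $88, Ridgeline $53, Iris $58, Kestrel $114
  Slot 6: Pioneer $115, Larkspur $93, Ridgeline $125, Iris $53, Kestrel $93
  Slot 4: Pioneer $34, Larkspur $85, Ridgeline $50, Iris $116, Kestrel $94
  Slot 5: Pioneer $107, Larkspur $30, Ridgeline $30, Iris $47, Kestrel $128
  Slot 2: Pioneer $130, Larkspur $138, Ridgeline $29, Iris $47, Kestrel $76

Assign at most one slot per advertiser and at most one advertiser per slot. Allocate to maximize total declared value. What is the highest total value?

Maximum total: $602

Optimal: Pioneer→Slot 1 ($95), Larkspur→Slot 2 ($138), Ridgeline→Slot 6 ($125), Iris→Slot 4 ($116), Kestrel→Slot 5 ($128) — total 95+138+125+116+128 = $602.
Row-greedy (each advertiser in turn takes its best remaining slot) gives $520, worse by 82.
Next-best assignment: Pioneer→Slot 5, Larkspur→Slot 2, Ridgeline→Slot 6, Iris→Slot 4, Kestrel→Slot 1 = $600.
Swapping Pioneer↔Ridgeline (Pioneer→Slot 6 $115, Ridgeline→Slot 1 $53) loses 52.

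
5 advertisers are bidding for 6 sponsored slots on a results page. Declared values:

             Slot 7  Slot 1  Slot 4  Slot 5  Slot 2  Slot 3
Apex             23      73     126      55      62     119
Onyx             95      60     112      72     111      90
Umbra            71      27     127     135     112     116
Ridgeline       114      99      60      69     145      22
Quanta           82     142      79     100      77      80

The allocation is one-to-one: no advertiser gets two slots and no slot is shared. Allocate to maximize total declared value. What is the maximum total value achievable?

This is the linear assignment problem.
Optimal: Apex→Slot 3 ($119), Onyx→Slot 4 ($112), Umbra→Slot 5 ($135), Ridgeline→Slot 2 ($145), Quanta→Slot 1 ($142) — total 119+112+135+145+142 = $653.
Column-greedy (each slot in turn goes to its best remaining advertiser) gives $517, worse by 136.
Checked against all permutations: $653 is optimal.

Maximum total: $653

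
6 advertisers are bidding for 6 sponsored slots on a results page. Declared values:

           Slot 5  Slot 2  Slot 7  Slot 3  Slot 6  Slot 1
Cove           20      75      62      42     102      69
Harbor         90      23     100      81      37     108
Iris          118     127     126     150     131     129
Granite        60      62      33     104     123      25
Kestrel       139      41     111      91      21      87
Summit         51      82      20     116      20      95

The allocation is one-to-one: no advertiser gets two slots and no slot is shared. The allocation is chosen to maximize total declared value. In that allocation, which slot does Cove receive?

Optimal: Cove→Slot 2 ($75), Harbor→Slot 1 ($108), Iris→Slot 7 ($126), Granite→Slot 6 ($123), Kestrel→Slot 5 ($139), Summit→Slot 3 ($116) — total 75+108+126+123+139+116 = $687.
Max-entry greedy (repeatedly take the single best remaining cell) gives $664, worse by 23.
Next-best assignment: Cove→Slot 2, Harbor→Slot 7, Iris→Slot 3, Granite→Slot 6, Kestrel→Slot 5, Summit→Slot 1 = $682.
No other one-to-one assignment exceeds $687.
Cove's own top slot is Slot 6 ($102), but forcing Cove→Slot 6 and reassigning the rest optimally gives only $667 — worse by 20.

Cove receives Slot 2.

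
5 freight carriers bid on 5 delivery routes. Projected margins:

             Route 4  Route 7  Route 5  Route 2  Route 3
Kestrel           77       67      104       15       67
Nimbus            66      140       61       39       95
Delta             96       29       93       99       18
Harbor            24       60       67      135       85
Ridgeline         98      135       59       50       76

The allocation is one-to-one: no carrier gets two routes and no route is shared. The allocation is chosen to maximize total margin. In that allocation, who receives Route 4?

Optimal: Kestrel→Route 5 ($104k), Nimbus→Route 3 ($95k), Delta→Route 4 ($96k), Harbor→Route 2 ($135k), Ridgeline→Route 7 ($135k) — total 104+95+96+135+135 = $565k.
Max-entry greedy (repeatedly take the single best remaining cell) gives $495k, worse by 70.
Delta's own top route is Route 2 ($99k), but forcing Delta→Route 2 and reassigning the rest optimally gives only $526k — worse by 39.

Delta receives Route 4.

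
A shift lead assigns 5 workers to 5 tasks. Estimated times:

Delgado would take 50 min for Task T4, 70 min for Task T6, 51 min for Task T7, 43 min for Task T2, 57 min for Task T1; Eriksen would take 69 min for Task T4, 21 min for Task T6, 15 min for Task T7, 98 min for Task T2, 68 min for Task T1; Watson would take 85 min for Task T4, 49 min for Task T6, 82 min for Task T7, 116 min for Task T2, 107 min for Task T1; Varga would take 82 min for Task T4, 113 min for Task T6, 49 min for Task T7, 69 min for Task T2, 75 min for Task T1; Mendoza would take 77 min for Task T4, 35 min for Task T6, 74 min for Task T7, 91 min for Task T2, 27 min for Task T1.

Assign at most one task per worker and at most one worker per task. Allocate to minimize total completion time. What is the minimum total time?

Optimal: Delgado→Task T4 (50 min), Eriksen→Task T7 (15 min), Watson→Task T6 (49 min), Varga→Task T2 (69 min), Mendoza→Task T1 (27 min) — total 50+15+49+69+27 = 210 min.

Minimum total: 210 min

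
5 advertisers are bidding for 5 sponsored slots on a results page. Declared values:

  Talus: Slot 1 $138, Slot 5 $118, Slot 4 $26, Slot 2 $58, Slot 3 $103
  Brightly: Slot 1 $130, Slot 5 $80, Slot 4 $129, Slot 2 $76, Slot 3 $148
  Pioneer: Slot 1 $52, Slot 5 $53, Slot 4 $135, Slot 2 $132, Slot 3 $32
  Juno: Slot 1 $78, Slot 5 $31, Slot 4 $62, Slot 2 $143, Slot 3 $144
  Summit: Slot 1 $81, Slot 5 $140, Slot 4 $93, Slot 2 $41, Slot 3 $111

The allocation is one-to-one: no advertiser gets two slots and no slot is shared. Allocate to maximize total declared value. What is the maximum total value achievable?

Max total: $704

Treat this as an assignment problem: match each advertiser to one slot.
Optimal: Talus→Slot 1 ($138), Brightly→Slot 3 ($148), Pioneer→Slot 4 ($135), Juno→Slot 2 ($143), Summit→Slot 5 ($140) — total 138+148+135+143+140 = $704.
Every other assignment is strictly worse.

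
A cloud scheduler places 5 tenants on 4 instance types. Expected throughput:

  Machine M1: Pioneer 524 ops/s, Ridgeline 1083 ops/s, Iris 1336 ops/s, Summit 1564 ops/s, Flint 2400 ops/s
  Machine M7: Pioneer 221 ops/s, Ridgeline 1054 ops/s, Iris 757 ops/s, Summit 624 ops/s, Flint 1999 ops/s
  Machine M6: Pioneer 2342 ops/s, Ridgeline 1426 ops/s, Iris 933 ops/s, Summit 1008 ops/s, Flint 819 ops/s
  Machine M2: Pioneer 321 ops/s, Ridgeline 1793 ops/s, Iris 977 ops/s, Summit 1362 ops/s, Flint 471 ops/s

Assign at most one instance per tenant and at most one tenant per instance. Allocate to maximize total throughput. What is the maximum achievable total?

Max total: 7698 ops/s

Treat this as an assignment problem: match each tenant to one instance.
Optimal: Summit→Machine M1 (1564 ops/s), Flint→Machine M7 (1999 ops/s), Pioneer→Machine M6 (2342 ops/s), Ridgeline→Machine M2 (1793 ops/s) — total 1564+1999+2342+1793 = 7698 ops/s.
Max-entry greedy (repeatedly take the single best remaining cell) gives 7292 ops/s, worse by 406.
Swapping Pioneer↔Ridgeline (Pioneer→Machine M2 321 ops/s, Ridgeline→Machine M6 1426 ops/s) loses 2388.
No other one-to-one assignment exceeds 7698 ops/s.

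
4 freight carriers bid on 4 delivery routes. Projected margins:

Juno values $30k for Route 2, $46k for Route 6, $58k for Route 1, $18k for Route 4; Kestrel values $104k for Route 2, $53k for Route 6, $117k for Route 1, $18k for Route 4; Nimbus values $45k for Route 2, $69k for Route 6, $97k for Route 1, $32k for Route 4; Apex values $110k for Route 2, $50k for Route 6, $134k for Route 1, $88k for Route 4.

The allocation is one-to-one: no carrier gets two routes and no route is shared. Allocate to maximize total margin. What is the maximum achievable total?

Max total: $335k

Optimal: Juno→Route 6 ($46k), Kestrel→Route 2 ($104k), Nimbus→Route 1 ($97k), Apex→Route 4 ($88k) — total 46+104+97+88 = $335k.
Max-entry greedy (repeatedly take the single best remaining cell) gives $325k, worse by 10.
Checked against all permutations: $335k is optimal.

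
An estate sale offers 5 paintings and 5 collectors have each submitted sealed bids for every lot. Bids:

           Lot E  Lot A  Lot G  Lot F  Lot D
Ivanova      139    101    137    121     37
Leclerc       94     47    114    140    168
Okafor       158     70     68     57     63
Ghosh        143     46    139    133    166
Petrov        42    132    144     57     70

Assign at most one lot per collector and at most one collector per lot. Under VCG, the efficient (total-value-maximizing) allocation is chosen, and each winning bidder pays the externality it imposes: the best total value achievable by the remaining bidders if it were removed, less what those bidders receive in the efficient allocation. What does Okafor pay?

Okafor pays $14.

Efficient allocation: Ivanova→Lot G ($137), Leclerc→Lot F ($140), Okafor→Lot E ($158), Ghosh→Lot D ($166), Petrov→Lot A ($132); total welfare W = $733.
Okafor receives Lot E at value $158, so the others get W − 158 = $575.
Without Okafor: best allocation of the remaining 4 bidders over all 5 lots is Ivanova→Lot E ($139), Leclerc→Lot F ($140), Ghosh→Lot D ($166), Petrov→Lot G ($144), total $589.
VCG payment = (others' best without Okafor) − (others' welfare with Okafor) = 589 − 575 = $14.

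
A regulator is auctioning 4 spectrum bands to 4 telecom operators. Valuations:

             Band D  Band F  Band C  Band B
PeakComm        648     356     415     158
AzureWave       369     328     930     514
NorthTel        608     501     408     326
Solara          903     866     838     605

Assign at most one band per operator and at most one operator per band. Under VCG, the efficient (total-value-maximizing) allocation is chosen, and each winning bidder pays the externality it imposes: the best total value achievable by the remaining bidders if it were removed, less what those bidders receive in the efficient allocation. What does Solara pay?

Efficient allocation: PeakComm→Band D ($648M), AzureWave→Band C ($930M), NorthTel→Band B ($326M), Solara→Band F ($866M); total welfare W = $2770M.
Solara receives Band F at value $866M, so the others get W − 866 = $1904M.
Without Solara: best allocation of the remaining 3 bidders over all 4 bands is PeakComm→Band D ($648M), AzureWave→Band C ($930M), NorthTel→Band F ($501M), total $2079M.
VCG payment = (others' best without Solara) − (others' welfare with Solara) = 2079 − 1904 = $175M.

Solara pays $175M.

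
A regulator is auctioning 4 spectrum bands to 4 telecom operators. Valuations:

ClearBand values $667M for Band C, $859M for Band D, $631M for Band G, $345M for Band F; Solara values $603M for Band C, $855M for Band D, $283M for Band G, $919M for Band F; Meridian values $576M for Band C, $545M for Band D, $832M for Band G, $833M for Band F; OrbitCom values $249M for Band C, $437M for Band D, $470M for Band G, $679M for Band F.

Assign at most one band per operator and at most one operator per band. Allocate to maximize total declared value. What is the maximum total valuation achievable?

Max total: $3033M

Optimal: ClearBand→Band C ($667M), Solara→Band D ($855M), Meridian→Band G ($832M), OrbitCom→Band F ($679M) — total 667+855+832+679 = $3033M.
Max-entry greedy (repeatedly take the single best remaining cell) gives $2859M, worse by 174.
No other one-to-one assignment exceeds $3033M.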